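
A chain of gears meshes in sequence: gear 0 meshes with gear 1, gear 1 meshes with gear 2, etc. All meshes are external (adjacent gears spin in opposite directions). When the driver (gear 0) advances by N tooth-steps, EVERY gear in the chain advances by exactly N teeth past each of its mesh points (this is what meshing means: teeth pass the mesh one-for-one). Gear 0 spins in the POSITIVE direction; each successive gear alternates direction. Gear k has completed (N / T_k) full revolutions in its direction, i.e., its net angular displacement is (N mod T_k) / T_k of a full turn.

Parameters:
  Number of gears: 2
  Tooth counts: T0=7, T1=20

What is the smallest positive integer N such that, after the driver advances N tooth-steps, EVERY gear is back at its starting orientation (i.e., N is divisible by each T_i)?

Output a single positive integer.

Answer: 140

Derivation:
Gear k returns to start when N is a multiple of T_k.
All gears at start simultaneously when N is a common multiple of [7, 20]; the smallest such N is lcm(7, 20).
Start: lcm = T0 = 7
Fold in T1=20: gcd(7, 20) = 1; lcm(7, 20) = 7 * 20 / 1 = 140 / 1 = 140
Full cycle length = 140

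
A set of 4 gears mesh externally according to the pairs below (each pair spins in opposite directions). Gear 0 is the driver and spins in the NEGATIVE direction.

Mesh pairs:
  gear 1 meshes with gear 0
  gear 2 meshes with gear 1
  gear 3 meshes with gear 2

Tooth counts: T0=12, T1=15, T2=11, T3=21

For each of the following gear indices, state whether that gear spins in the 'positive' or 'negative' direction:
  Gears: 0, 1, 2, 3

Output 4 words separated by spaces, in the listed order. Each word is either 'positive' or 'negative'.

Answer: negative positive negative positive

Derivation:
Gear 0 (driver): negative (depth 0)
  gear 1: meshes with gear 0 -> depth 1 -> positive (opposite of gear 0)
  gear 2: meshes with gear 1 -> depth 2 -> negative (opposite of gear 1)
  gear 3: meshes with gear 2 -> depth 3 -> positive (opposite of gear 2)
Queried indices 0, 1, 2, 3 -> negative, positive, negative, positive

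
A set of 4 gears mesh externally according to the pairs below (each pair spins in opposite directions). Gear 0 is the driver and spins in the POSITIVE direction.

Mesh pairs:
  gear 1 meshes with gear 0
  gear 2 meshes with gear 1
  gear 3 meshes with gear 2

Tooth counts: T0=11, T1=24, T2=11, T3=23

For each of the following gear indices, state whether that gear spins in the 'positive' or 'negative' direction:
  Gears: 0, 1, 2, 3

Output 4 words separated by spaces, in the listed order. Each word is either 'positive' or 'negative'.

Gear 0 (driver): positive (depth 0)
  gear 1: meshes with gear 0 -> depth 1 -> negative (opposite of gear 0)
  gear 2: meshes with gear 1 -> depth 2 -> positive (opposite of gear 1)
  gear 3: meshes with gear 2 -> depth 3 -> negative (opposite of gear 2)
Queried indices 0, 1, 2, 3 -> positive, negative, positive, negative

Answer: positive negative positive negative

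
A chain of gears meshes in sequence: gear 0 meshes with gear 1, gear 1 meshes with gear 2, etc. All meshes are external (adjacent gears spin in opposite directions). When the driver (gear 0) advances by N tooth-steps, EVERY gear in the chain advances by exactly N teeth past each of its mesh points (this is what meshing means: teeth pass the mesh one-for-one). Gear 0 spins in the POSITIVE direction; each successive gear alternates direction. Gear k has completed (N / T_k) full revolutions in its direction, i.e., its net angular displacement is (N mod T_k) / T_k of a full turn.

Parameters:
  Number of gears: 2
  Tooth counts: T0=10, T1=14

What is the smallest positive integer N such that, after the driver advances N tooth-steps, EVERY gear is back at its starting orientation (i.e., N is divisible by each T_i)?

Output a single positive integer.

Gear k returns to start when N is a multiple of T_k.
All gears at start simultaneously when N is a common multiple of [10, 14]; the smallest such N is lcm(10, 14).
Start: lcm = T0 = 10
Fold in T1=14: gcd(10, 14) = 2; lcm(10, 14) = 10 * 14 / 2 = 140 / 2 = 70
Full cycle length = 70

Answer: 70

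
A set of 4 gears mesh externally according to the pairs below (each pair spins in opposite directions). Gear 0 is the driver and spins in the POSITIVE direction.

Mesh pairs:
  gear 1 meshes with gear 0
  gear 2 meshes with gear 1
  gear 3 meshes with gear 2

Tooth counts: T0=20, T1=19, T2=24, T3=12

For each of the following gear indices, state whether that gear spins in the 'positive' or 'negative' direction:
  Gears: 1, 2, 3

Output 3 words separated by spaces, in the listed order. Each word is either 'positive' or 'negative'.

Answer: negative positive negative

Derivation:
Gear 0 (driver): positive (depth 0)
  gear 1: meshes with gear 0 -> depth 1 -> negative (opposite of gear 0)
  gear 2: meshes with gear 1 -> depth 2 -> positive (opposite of gear 1)
  gear 3: meshes with gear 2 -> depth 3 -> negative (opposite of gear 2)
Queried indices 1, 2, 3 -> negative, positive, negative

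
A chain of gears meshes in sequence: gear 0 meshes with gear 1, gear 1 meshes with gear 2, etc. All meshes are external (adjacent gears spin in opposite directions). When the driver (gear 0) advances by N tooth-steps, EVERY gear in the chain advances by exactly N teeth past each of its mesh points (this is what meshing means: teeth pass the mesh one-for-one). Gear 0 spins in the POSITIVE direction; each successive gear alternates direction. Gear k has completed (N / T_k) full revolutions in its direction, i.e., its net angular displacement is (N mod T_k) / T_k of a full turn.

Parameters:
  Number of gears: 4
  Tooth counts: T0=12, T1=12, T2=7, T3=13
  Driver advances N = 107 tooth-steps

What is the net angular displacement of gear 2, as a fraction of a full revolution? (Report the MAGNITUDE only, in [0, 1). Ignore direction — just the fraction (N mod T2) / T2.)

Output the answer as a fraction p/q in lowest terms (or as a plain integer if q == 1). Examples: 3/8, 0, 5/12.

Answer: 2/7

Derivation:
Chain of 4 gears, tooth counts: [12, 12, 7, 13]
  gear 0: T0=12, direction=positive, advance = 107 mod 12 = 11 teeth = 11/12 turn
  gear 1: T1=12, direction=negative, advance = 107 mod 12 = 11 teeth = 11/12 turn
  gear 2: T2=7, direction=positive, advance = 107 mod 7 = 2 teeth = 2/7 turn
  gear 3: T3=13, direction=negative, advance = 107 mod 13 = 3 teeth = 3/13 turn
Gear 2: 107 mod 7 = 2
Fraction = 2 / 7 = 2/7 (gcd(2,7)=1) = 2/7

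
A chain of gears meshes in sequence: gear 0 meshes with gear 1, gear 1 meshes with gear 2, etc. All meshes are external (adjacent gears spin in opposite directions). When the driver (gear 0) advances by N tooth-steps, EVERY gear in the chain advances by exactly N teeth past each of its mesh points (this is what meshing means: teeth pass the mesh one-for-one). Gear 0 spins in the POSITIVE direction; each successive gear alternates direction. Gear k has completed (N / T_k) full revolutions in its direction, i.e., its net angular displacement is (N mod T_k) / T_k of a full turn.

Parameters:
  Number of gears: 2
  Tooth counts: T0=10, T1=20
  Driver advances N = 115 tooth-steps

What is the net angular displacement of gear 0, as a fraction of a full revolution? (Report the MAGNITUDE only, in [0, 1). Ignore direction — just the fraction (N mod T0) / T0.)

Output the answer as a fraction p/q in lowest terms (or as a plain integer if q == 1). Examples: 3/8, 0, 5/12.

Answer: 1/2

Derivation:
Chain of 2 gears, tooth counts: [10, 20]
  gear 0: T0=10, direction=positive, advance = 115 mod 10 = 5 teeth = 5/10 turn
  gear 1: T1=20, direction=negative, advance = 115 mod 20 = 15 teeth = 15/20 turn
Gear 0: 115 mod 10 = 5
Fraction = 5 / 10 = 1/2 (gcd(5,10)=5) = 1/2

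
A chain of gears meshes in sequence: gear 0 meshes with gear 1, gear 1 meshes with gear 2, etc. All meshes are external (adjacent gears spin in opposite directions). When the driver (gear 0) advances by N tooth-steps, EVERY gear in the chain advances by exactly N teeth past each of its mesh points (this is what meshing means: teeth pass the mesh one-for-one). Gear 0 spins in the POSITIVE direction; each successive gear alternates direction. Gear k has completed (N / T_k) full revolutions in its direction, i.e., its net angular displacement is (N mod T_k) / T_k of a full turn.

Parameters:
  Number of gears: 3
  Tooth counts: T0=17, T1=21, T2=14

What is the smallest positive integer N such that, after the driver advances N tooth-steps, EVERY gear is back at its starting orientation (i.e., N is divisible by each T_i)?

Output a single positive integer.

Gear k returns to start when N is a multiple of T_k.
All gears at start simultaneously when N is a common multiple of [17, 21, 14]; the smallest such N is lcm(17, 21, 14).
Start: lcm = T0 = 17
Fold in T1=21: gcd(17, 21) = 1; lcm(17, 21) = 17 * 21 / 1 = 357 / 1 = 357
Fold in T2=14: gcd(357, 14) = 7; lcm(357, 14) = 357 * 14 / 7 = 4998 / 7 = 714
Full cycle length = 714

Answer: 714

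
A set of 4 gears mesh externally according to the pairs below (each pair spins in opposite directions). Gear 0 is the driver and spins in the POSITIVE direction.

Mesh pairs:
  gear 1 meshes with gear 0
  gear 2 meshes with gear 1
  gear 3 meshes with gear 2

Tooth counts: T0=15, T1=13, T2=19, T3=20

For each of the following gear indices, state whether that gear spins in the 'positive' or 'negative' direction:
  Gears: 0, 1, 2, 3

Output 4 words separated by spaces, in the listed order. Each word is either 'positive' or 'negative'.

Gear 0 (driver): positive (depth 0)
  gear 1: meshes with gear 0 -> depth 1 -> negative (opposite of gear 0)
  gear 2: meshes with gear 1 -> depth 2 -> positive (opposite of gear 1)
  gear 3: meshes with gear 2 -> depth 3 -> negative (opposite of gear 2)
Queried indices 0, 1, 2, 3 -> positive, negative, positive, negative

Answer: positive negative positive negative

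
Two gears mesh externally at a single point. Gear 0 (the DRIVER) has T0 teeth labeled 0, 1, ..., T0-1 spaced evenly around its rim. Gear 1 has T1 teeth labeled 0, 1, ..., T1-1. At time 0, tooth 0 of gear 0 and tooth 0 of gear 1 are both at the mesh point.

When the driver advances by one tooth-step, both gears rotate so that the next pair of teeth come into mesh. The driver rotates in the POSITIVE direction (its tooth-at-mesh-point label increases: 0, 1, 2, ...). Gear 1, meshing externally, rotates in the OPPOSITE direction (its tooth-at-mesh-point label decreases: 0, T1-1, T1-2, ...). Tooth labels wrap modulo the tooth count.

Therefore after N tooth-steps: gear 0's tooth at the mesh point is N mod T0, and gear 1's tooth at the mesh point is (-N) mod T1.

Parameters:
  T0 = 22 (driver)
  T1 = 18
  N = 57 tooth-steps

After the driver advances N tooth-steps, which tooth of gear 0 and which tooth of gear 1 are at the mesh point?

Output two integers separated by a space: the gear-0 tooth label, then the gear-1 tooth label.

Answer: 13 15

Derivation:
Gear 0 (driver, T0=22): tooth at mesh = N mod T0
  57 = 2 * 22 + 13, so 57 mod 22 = 13
  gear 0 tooth = 13
Gear 1 (driven, T1=18): tooth at mesh = (-N) mod T1
  57 = 3 * 18 + 3, so 57 mod 18 = 3
  (-57) mod 18 = (-3) mod 18 = 18 - 3 = 15
Mesh after 57 steps: gear-0 tooth 13 meets gear-1 tooth 15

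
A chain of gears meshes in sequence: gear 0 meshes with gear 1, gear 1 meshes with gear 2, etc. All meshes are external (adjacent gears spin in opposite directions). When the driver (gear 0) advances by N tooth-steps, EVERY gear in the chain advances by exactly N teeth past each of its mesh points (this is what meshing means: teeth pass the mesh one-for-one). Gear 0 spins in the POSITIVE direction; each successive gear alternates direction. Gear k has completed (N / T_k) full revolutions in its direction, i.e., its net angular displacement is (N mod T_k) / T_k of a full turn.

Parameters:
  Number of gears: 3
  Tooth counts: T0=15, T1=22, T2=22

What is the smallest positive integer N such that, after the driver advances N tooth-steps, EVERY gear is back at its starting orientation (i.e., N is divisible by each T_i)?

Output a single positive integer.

Gear k returns to start when N is a multiple of T_k.
All gears at start simultaneously when N is a common multiple of [15, 22, 22]; the smallest such N is lcm(15, 22, 22).
Start: lcm = T0 = 15
Fold in T1=22: gcd(15, 22) = 1; lcm(15, 22) = 15 * 22 / 1 = 330 / 1 = 330
Fold in T2=22: gcd(330, 22) = 22; lcm(330, 22) = 330 * 22 / 22 = 7260 / 22 = 330
Full cycle length = 330

Answer: 330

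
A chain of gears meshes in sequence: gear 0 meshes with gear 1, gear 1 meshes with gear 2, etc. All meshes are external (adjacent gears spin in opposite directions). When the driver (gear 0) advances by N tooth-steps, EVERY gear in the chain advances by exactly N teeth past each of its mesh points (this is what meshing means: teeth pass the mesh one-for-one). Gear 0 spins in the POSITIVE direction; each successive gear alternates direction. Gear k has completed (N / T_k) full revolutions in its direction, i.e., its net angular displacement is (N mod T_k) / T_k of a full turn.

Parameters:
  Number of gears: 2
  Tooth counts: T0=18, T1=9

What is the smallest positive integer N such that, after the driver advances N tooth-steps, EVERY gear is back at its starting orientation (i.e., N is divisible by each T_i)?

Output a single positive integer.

Gear k returns to start when N is a multiple of T_k.
All gears at start simultaneously when N is a common multiple of [18, 9]; the smallest such N is lcm(18, 9).
Start: lcm = T0 = 18
Fold in T1=9: gcd(18, 9) = 9; lcm(18, 9) = 18 * 9 / 9 = 162 / 9 = 18
Full cycle length = 18

Answer: 18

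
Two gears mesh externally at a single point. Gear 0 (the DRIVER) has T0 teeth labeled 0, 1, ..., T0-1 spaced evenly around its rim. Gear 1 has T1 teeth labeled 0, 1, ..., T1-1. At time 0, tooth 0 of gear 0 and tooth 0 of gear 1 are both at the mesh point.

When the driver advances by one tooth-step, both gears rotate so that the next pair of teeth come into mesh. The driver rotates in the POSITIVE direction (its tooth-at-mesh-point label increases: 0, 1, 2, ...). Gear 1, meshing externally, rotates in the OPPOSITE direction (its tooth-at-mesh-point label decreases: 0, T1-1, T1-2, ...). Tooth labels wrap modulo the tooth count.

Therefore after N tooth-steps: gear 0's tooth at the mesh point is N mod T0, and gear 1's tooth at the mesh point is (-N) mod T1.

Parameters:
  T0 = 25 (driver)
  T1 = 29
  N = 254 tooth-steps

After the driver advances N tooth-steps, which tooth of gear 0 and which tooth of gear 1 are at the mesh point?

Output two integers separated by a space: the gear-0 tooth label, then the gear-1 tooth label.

Answer: 4 7

Derivation:
Gear 0 (driver, T0=25): tooth at mesh = N mod T0
  254 = 10 * 25 + 4, so 254 mod 25 = 4
  gear 0 tooth = 4
Gear 1 (driven, T1=29): tooth at mesh = (-N) mod T1
  254 = 8 * 29 + 22, so 254 mod 29 = 22
  (-254) mod 29 = (-22) mod 29 = 29 - 22 = 7
Mesh after 254 steps: gear-0 tooth 4 meets gear-1 tooth 7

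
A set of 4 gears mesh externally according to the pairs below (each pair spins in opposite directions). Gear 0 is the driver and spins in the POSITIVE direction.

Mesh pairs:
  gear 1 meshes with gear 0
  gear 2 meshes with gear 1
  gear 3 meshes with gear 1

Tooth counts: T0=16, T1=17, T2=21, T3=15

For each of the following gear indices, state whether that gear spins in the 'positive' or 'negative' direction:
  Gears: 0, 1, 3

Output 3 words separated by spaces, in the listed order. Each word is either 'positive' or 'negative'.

Gear 0 (driver): positive (depth 0)
  gear 1: meshes with gear 0 -> depth 1 -> negative (opposite of gear 0)
  gear 2: meshes with gear 1 -> depth 2 -> positive (opposite of gear 1)
  gear 3: meshes with gear 1 -> depth 2 -> positive (opposite of gear 1)
Queried indices 0, 1, 3 -> positive, negative, positive

Answer: positive negative positive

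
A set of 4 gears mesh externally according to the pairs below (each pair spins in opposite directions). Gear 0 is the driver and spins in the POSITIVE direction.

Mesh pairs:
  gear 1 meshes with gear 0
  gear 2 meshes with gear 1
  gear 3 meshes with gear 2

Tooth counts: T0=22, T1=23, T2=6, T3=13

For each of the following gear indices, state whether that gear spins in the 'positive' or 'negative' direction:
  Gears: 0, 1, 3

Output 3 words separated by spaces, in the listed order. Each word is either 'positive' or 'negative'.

Answer: positive negative negative

Derivation:
Gear 0 (driver): positive (depth 0)
  gear 1: meshes with gear 0 -> depth 1 -> negative (opposite of gear 0)
  gear 2: meshes with gear 1 -> depth 2 -> positive (opposite of gear 1)
  gear 3: meshes with gear 2 -> depth 3 -> negative (opposite of gear 2)
Queried indices 0, 1, 3 -> positive, negative, negative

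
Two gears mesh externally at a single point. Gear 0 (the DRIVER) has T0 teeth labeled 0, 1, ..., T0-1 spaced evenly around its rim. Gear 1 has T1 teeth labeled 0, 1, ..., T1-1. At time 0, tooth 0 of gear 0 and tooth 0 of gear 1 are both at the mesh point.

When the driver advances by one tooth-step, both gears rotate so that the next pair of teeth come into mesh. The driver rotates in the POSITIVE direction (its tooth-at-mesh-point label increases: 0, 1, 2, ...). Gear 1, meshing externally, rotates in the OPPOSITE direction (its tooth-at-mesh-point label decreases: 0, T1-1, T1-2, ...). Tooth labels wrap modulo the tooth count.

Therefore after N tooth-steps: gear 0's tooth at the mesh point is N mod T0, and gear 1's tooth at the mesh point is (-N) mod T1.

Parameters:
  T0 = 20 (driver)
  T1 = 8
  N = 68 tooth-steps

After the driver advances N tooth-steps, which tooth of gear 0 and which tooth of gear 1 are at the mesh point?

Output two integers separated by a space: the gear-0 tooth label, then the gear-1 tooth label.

Answer: 8 4

Derivation:
Gear 0 (driver, T0=20): tooth at mesh = N mod T0
  68 = 3 * 20 + 8, so 68 mod 20 = 8
  gear 0 tooth = 8
Gear 1 (driven, T1=8): tooth at mesh = (-N) mod T1
  68 = 8 * 8 + 4, so 68 mod 8 = 4
  (-68) mod 8 = (-4) mod 8 = 8 - 4 = 4
Mesh after 68 steps: gear-0 tooth 8 meets gear-1 tooth 4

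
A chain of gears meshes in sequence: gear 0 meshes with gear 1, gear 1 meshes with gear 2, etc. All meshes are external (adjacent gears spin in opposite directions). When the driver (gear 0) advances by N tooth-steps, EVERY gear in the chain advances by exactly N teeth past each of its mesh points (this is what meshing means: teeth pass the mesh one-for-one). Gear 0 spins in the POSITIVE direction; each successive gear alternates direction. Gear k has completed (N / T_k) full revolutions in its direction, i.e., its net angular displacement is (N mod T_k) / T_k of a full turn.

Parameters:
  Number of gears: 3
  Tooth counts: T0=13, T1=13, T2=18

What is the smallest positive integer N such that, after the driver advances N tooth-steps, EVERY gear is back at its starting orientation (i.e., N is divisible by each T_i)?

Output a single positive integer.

Gear k returns to start when N is a multiple of T_k.
All gears at start simultaneously when N is a common multiple of [13, 13, 18]; the smallest such N is lcm(13, 13, 18).
Start: lcm = T0 = 13
Fold in T1=13: gcd(13, 13) = 13; lcm(13, 13) = 13 * 13 / 13 = 169 / 13 = 13
Fold in T2=18: gcd(13, 18) = 1; lcm(13, 18) = 13 * 18 / 1 = 234 / 1 = 234
Full cycle length = 234

Answer: 234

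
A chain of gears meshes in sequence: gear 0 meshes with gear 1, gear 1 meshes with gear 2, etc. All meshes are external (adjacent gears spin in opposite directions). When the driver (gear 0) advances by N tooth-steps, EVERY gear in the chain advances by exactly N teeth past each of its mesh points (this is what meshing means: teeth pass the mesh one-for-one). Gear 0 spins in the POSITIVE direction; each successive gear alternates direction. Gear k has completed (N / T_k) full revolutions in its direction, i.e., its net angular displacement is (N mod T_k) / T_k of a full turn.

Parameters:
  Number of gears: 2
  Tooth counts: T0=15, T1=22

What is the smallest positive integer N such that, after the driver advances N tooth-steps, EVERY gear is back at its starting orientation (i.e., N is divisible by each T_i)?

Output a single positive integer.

Gear k returns to start when N is a multiple of T_k.
All gears at start simultaneously when N is a common multiple of [15, 22]; the smallest such N is lcm(15, 22).
Start: lcm = T0 = 15
Fold in T1=22: gcd(15, 22) = 1; lcm(15, 22) = 15 * 22 / 1 = 330 / 1 = 330
Full cycle length = 330

Answer: 330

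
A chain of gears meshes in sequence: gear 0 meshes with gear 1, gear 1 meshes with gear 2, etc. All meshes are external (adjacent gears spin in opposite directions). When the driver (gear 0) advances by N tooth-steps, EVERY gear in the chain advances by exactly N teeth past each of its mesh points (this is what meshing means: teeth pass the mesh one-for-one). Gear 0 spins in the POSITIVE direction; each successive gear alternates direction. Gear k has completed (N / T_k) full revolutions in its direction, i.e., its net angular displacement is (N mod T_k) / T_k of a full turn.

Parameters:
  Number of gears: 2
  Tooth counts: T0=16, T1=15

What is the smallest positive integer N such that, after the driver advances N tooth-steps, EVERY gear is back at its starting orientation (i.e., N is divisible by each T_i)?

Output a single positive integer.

Gear k returns to start when N is a multiple of T_k.
All gears at start simultaneously when N is a common multiple of [16, 15]; the smallest such N is lcm(16, 15).
Start: lcm = T0 = 16
Fold in T1=15: gcd(16, 15) = 1; lcm(16, 15) = 16 * 15 / 1 = 240 / 1 = 240
Full cycle length = 240

Answer: 240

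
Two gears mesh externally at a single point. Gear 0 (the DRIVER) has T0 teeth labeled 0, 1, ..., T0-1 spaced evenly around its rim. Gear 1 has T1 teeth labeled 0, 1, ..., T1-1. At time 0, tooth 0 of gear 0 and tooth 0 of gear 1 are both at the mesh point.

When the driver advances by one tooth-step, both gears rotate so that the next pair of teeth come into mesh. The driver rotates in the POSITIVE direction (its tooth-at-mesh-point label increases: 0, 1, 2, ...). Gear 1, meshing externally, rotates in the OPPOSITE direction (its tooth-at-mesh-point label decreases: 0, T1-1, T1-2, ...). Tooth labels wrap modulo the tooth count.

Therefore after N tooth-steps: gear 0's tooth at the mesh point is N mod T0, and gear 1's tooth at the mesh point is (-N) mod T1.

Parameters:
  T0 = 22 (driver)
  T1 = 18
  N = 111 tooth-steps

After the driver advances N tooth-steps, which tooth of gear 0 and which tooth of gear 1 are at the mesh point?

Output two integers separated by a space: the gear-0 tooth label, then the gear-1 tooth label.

Gear 0 (driver, T0=22): tooth at mesh = N mod T0
  111 = 5 * 22 + 1, so 111 mod 22 = 1
  gear 0 tooth = 1
Gear 1 (driven, T1=18): tooth at mesh = (-N) mod T1
  111 = 6 * 18 + 3, so 111 mod 18 = 3
  (-111) mod 18 = (-3) mod 18 = 18 - 3 = 15
Mesh after 111 steps: gear-0 tooth 1 meets gear-1 tooth 15

Answer: 1 15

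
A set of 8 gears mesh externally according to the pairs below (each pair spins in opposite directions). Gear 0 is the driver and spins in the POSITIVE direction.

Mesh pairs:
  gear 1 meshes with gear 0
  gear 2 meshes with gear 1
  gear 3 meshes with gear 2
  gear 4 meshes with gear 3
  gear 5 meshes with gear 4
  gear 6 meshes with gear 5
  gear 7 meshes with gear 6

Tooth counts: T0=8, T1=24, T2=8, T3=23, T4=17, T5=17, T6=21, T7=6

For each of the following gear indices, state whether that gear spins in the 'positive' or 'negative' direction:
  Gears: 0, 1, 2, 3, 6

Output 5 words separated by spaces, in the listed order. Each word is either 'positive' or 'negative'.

Gear 0 (driver): positive (depth 0)
  gear 1: meshes with gear 0 -> depth 1 -> negative (opposite of gear 0)
  gear 2: meshes with gear 1 -> depth 2 -> positive (opposite of gear 1)
  gear 3: meshes with gear 2 -> depth 3 -> negative (opposite of gear 2)
  gear 4: meshes with gear 3 -> depth 4 -> positive (opposite of gear 3)
  gear 5: meshes with gear 4 -> depth 5 -> negative (opposite of gear 4)
  gear 6: meshes with gear 5 -> depth 6 -> positive (opposite of gear 5)
  gear 7: meshes with gear 6 -> depth 7 -> negative (opposite of gear 6)
Queried indices 0, 1, 2, 3, 6 -> positive, negative, positive, negative, positive

Answer: positive negative positive negative positive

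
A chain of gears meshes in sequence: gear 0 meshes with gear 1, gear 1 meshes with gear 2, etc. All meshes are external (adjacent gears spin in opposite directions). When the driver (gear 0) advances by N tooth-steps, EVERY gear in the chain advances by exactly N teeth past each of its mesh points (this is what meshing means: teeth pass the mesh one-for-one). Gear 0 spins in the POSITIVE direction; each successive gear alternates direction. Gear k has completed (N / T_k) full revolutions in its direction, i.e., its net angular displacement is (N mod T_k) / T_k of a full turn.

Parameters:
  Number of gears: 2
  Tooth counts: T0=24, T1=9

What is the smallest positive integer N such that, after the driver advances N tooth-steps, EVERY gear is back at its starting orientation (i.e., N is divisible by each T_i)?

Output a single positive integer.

Answer: 72

Derivation:
Gear k returns to start when N is a multiple of T_k.
All gears at start simultaneously when N is a common multiple of [24, 9]; the smallest such N is lcm(24, 9).
Start: lcm = T0 = 24
Fold in T1=9: gcd(24, 9) = 3; lcm(24, 9) = 24 * 9 / 3 = 216 / 3 = 72
Full cycle length = 72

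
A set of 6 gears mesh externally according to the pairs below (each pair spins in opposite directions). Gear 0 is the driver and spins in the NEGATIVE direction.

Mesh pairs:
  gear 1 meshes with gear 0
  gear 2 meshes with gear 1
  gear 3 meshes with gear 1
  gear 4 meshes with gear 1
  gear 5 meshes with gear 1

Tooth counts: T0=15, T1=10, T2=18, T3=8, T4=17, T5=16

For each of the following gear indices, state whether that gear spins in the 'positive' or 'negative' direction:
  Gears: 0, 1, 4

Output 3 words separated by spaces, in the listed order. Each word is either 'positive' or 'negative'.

Gear 0 (driver): negative (depth 0)
  gear 1: meshes with gear 0 -> depth 1 -> positive (opposite of gear 0)
  gear 2: meshes with gear 1 -> depth 2 -> negative (opposite of gear 1)
  gear 3: meshes with gear 1 -> depth 2 -> negative (opposite of gear 1)
  gear 4: meshes with gear 1 -> depth 2 -> negative (opposite of gear 1)
  gear 5: meshes with gear 1 -> depth 2 -> negative (opposite of gear 1)
Queried indices 0, 1, 4 -> negative, positive, negative

Answer: negative positive negative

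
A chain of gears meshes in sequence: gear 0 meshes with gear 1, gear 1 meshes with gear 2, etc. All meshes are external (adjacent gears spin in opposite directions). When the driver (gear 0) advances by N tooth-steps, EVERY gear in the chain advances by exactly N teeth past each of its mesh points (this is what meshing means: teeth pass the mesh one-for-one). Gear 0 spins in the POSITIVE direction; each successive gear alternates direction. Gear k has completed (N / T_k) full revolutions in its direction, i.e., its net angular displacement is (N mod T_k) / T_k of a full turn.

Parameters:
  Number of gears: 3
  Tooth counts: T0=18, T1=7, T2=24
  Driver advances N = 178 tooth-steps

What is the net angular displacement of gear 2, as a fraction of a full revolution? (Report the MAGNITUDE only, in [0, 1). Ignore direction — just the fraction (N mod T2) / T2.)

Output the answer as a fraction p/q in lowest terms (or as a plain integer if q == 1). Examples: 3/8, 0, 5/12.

Answer: 5/12

Derivation:
Chain of 3 gears, tooth counts: [18, 7, 24]
  gear 0: T0=18, direction=positive, advance = 178 mod 18 = 16 teeth = 16/18 turn
  gear 1: T1=7, direction=negative, advance = 178 mod 7 = 3 teeth = 3/7 turn
  gear 2: T2=24, direction=positive, advance = 178 mod 24 = 10 teeth = 10/24 turn
Gear 2: 178 mod 24 = 10
Fraction = 10 / 24 = 5/12 (gcd(10,24)=2) = 5/12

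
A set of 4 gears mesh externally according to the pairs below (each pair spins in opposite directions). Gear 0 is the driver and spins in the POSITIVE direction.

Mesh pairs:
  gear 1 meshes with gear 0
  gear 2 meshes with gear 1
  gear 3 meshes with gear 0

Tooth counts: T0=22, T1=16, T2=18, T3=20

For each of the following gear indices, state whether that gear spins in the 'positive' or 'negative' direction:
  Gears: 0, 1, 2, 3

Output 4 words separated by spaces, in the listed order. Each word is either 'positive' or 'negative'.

Gear 0 (driver): positive (depth 0)
  gear 1: meshes with gear 0 -> depth 1 -> negative (opposite of gear 0)
  gear 2: meshes with gear 1 -> depth 2 -> positive (opposite of gear 1)
  gear 3: meshes with gear 0 -> depth 1 -> negative (opposite of gear 0)
Queried indices 0, 1, 2, 3 -> positive, negative, positive, negative

Answer: positive negative positive negative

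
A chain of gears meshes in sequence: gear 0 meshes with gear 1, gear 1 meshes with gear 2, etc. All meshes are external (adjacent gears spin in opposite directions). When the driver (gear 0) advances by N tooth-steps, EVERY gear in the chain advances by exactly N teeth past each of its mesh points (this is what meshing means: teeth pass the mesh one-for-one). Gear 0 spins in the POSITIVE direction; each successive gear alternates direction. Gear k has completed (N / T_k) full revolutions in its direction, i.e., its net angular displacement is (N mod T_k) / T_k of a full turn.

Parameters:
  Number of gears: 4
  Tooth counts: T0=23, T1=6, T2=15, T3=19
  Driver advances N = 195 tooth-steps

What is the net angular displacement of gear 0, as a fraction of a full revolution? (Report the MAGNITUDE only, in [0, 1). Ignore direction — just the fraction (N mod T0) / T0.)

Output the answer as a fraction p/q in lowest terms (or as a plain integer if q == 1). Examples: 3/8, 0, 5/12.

Answer: 11/23

Derivation:
Chain of 4 gears, tooth counts: [23, 6, 15, 19]
  gear 0: T0=23, direction=positive, advance = 195 mod 23 = 11 teeth = 11/23 turn
  gear 1: T1=6, direction=negative, advance = 195 mod 6 = 3 teeth = 3/6 turn
  gear 2: T2=15, direction=positive, advance = 195 mod 15 = 0 teeth = 0/15 turn
  gear 3: T3=19, direction=negative, advance = 195 mod 19 = 5 teeth = 5/19 turn
Gear 0: 195 mod 23 = 11
Fraction = 11 / 23 = 11/23 (gcd(11,23)=1) = 11/23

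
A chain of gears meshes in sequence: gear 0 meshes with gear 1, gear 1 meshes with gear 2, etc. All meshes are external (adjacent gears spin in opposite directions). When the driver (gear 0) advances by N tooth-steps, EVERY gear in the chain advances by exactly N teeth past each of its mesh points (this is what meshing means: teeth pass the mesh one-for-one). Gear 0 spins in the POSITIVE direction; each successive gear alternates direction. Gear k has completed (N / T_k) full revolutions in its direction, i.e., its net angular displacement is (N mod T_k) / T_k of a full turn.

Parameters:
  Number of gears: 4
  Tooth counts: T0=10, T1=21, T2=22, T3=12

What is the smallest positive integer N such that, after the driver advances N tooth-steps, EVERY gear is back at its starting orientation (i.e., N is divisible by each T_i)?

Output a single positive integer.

Gear k returns to start when N is a multiple of T_k.
All gears at start simultaneously when N is a common multiple of [10, 21, 22, 12]; the smallest such N is lcm(10, 21, 22, 12).
Start: lcm = T0 = 10
Fold in T1=21: gcd(10, 21) = 1; lcm(10, 21) = 10 * 21 / 1 = 210 / 1 = 210
Fold in T2=22: gcd(210, 22) = 2; lcm(210, 22) = 210 * 22 / 2 = 4620 / 2 = 2310
Fold in T3=12: gcd(2310, 12) = 6; lcm(2310, 12) = 2310 * 12 / 6 = 27720 / 6 = 4620
Full cycle length = 4620

Answer: 4620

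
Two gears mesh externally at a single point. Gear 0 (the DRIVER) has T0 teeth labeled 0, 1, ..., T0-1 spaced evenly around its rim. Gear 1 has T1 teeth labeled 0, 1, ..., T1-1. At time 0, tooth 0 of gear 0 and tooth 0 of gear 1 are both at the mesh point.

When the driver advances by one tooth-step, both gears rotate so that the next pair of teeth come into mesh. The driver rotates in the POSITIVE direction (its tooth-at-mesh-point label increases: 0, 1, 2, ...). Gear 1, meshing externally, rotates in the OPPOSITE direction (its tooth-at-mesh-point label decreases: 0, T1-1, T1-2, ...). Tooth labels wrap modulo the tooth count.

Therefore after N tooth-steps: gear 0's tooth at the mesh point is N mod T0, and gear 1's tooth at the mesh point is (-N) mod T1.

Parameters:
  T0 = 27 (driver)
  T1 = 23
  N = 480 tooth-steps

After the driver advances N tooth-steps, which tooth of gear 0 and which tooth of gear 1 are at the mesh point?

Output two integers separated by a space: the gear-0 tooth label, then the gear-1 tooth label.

Gear 0 (driver, T0=27): tooth at mesh = N mod T0
  480 = 17 * 27 + 21, so 480 mod 27 = 21
  gear 0 tooth = 21
Gear 1 (driven, T1=23): tooth at mesh = (-N) mod T1
  480 = 20 * 23 + 20, so 480 mod 23 = 20
  (-480) mod 23 = (-20) mod 23 = 23 - 20 = 3
Mesh after 480 steps: gear-0 tooth 21 meets gear-1 tooth 3

Answer: 21 3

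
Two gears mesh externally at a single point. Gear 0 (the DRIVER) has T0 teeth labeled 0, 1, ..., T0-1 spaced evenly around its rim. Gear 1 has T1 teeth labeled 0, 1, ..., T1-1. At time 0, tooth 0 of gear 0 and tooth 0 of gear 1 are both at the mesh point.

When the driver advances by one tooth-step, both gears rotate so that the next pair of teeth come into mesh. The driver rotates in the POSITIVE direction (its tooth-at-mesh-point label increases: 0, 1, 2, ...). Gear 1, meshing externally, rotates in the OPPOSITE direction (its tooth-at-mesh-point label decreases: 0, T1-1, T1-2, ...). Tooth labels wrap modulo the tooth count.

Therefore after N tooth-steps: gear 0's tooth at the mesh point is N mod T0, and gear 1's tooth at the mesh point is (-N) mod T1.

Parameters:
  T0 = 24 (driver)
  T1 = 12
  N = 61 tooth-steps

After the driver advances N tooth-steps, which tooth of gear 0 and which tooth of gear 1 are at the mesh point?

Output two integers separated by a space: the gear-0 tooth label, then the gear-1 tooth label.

Gear 0 (driver, T0=24): tooth at mesh = N mod T0
  61 = 2 * 24 + 13, so 61 mod 24 = 13
  gear 0 tooth = 13
Gear 1 (driven, T1=12): tooth at mesh = (-N) mod T1
  61 = 5 * 12 + 1, so 61 mod 12 = 1
  (-61) mod 12 = (-1) mod 12 = 12 - 1 = 11
Mesh after 61 steps: gear-0 tooth 13 meets gear-1 tooth 11

Answer: 13 11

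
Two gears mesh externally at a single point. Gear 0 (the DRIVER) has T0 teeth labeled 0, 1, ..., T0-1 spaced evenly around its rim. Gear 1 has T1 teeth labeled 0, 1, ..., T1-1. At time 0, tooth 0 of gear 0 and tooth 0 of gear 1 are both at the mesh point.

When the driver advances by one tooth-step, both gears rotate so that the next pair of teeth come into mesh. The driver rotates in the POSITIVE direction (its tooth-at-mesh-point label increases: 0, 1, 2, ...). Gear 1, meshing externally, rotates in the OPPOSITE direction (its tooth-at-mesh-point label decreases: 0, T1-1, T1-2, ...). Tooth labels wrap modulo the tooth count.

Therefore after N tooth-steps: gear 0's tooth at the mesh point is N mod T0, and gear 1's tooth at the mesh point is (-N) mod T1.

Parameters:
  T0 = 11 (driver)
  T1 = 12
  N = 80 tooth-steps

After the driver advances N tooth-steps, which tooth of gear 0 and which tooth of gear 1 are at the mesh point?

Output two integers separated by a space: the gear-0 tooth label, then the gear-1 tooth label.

Answer: 3 4

Derivation:
Gear 0 (driver, T0=11): tooth at mesh = N mod T0
  80 = 7 * 11 + 3, so 80 mod 11 = 3
  gear 0 tooth = 3
Gear 1 (driven, T1=12): tooth at mesh = (-N) mod T1
  80 = 6 * 12 + 8, so 80 mod 12 = 8
  (-80) mod 12 = (-8) mod 12 = 12 - 8 = 4
Mesh after 80 steps: gear-0 tooth 3 meets gear-1 tooth 4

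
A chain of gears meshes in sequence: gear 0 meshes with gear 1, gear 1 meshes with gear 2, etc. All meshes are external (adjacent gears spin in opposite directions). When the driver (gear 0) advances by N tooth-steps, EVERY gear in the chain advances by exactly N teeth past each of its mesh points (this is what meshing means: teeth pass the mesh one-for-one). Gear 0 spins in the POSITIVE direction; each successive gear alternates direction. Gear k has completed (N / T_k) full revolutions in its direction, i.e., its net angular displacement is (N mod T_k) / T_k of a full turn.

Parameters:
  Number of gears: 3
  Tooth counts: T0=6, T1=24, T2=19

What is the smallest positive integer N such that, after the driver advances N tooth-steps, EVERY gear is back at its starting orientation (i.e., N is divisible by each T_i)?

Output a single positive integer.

Gear k returns to start when N is a multiple of T_k.
All gears at start simultaneously when N is a common multiple of [6, 24, 19]; the smallest such N is lcm(6, 24, 19).
Start: lcm = T0 = 6
Fold in T1=24: gcd(6, 24) = 6; lcm(6, 24) = 6 * 24 / 6 = 144 / 6 = 24
Fold in T2=19: gcd(24, 19) = 1; lcm(24, 19) = 24 * 19 / 1 = 456 / 1 = 456
Full cycle length = 456

Answer: 456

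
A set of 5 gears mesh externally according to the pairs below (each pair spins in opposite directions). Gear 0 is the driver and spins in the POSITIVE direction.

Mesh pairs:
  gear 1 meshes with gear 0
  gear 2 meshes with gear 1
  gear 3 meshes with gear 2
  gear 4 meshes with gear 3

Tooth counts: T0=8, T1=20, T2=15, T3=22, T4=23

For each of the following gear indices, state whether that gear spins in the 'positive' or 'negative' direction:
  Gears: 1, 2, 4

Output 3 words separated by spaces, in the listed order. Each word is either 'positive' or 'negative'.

Answer: negative positive positive

Derivation:
Gear 0 (driver): positive (depth 0)
  gear 1: meshes with gear 0 -> depth 1 -> negative (opposite of gear 0)
  gear 2: meshes with gear 1 -> depth 2 -> positive (opposite of gear 1)
  gear 3: meshes with gear 2 -> depth 3 -> negative (opposite of gear 2)
  gear 4: meshes with gear 3 -> depth 4 -> positive (opposite of gear 3)
Queried indices 1, 2, 4 -> negative, positive, positive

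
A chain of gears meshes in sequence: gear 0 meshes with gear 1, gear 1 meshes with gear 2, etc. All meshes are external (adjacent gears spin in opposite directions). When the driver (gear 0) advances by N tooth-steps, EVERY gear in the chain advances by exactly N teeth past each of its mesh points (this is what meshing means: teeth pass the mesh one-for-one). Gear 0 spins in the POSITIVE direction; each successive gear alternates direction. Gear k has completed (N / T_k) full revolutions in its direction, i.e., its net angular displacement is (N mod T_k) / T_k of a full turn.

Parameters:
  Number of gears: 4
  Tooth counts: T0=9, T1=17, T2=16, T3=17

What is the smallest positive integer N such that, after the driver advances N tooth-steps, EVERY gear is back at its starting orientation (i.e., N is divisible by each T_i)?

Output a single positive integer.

Answer: 2448

Derivation:
Gear k returns to start when N is a multiple of T_k.
All gears at start simultaneously when N is a common multiple of [9, 17, 16, 17]; the smallest such N is lcm(9, 17, 16, 17).
Start: lcm = T0 = 9
Fold in T1=17: gcd(9, 17) = 1; lcm(9, 17) = 9 * 17 / 1 = 153 / 1 = 153
Fold in T2=16: gcd(153, 16) = 1; lcm(153, 16) = 153 * 16 / 1 = 2448 / 1 = 2448
Fold in T3=17: gcd(2448, 17) = 17; lcm(2448, 17) = 2448 * 17 / 17 = 41616 / 17 = 2448
Full cycle length = 2448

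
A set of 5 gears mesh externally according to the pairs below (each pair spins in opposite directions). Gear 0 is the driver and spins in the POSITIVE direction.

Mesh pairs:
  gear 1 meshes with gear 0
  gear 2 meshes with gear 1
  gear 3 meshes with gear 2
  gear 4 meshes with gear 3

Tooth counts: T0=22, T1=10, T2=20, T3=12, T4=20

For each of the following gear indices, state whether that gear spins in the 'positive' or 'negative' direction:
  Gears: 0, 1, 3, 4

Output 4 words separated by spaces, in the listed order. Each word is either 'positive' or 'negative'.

Answer: positive negative negative positive

Derivation:
Gear 0 (driver): positive (depth 0)
  gear 1: meshes with gear 0 -> depth 1 -> negative (opposite of gear 0)
  gear 2: meshes with gear 1 -> depth 2 -> positive (opposite of gear 1)
  gear 3: meshes with gear 2 -> depth 3 -> negative (opposite of gear 2)
  gear 4: meshes with gear 3 -> depth 4 -> positive (opposite of gear 3)
Queried indices 0, 1, 3, 4 -> positive, negative, negative, positive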